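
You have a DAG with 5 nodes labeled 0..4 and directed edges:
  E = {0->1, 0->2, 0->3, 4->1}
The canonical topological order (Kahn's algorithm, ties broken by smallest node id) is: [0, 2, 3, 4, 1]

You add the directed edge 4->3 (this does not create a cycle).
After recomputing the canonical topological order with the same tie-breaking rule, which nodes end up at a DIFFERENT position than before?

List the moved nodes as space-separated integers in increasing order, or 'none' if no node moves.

Old toposort: [0, 2, 3, 4, 1]
Added edge 4->3
Recompute Kahn (smallest-id tiebreak):
  initial in-degrees: [0, 2, 1, 2, 0]
  ready (indeg=0): [0, 4]
  pop 0: indeg[1]->1; indeg[2]->0; indeg[3]->1 | ready=[2, 4] | order so far=[0]
  pop 2: no out-edges | ready=[4] | order so far=[0, 2]
  pop 4: indeg[1]->0; indeg[3]->0 | ready=[1, 3] | order so far=[0, 2, 4]
  pop 1: no out-edges | ready=[3] | order so far=[0, 2, 4, 1]
  pop 3: no out-edges | ready=[] | order so far=[0, 2, 4, 1, 3]
New canonical toposort: [0, 2, 4, 1, 3]
Compare positions:
  Node 0: index 0 -> 0 (same)
  Node 1: index 4 -> 3 (moved)
  Node 2: index 1 -> 1 (same)
  Node 3: index 2 -> 4 (moved)
  Node 4: index 3 -> 2 (moved)
Nodes that changed position: 1 3 4

Answer: 1 3 4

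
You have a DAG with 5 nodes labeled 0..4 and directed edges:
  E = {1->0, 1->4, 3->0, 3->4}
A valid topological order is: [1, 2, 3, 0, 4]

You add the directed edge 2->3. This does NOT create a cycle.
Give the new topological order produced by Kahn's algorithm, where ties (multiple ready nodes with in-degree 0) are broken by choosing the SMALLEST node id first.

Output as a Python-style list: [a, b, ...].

Old toposort: [1, 2, 3, 0, 4]
Added edge: 2->3
Position of 2 (1) < position of 3 (2). Old order still valid.
Run Kahn's algorithm (break ties by smallest node id):
  initial in-degrees: [2, 0, 0, 1, 2]
  ready (indeg=0): [1, 2]
  pop 1: indeg[0]->1; indeg[4]->1 | ready=[2] | order so far=[1]
  pop 2: indeg[3]->0 | ready=[3] | order so far=[1, 2]
  pop 3: indeg[0]->0; indeg[4]->0 | ready=[0, 4] | order so far=[1, 2, 3]
  pop 0: no out-edges | ready=[4] | order so far=[1, 2, 3, 0]
  pop 4: no out-edges | ready=[] | order so far=[1, 2, 3, 0, 4]
  Result: [1, 2, 3, 0, 4]

Answer: [1, 2, 3, 0, 4]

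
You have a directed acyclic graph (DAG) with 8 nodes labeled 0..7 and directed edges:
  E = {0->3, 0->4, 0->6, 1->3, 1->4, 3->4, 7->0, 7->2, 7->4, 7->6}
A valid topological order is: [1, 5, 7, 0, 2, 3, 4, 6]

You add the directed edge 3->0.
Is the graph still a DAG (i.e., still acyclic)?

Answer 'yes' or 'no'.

Given toposort: [1, 5, 7, 0, 2, 3, 4, 6]
Position of 3: index 5; position of 0: index 3
New edge 3->0: backward (u after v in old order)
Backward edge: old toposort is now invalid. Check if this creates a cycle.
Does 0 already reach 3? Reachable from 0: [0, 3, 4, 6]. YES -> cycle!
Still a DAG? no

Answer: no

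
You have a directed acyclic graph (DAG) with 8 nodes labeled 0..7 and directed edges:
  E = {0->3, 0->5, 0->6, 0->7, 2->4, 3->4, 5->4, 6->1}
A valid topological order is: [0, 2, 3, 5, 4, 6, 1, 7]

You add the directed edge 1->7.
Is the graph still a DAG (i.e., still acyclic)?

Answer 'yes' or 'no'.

Answer: yes

Derivation:
Given toposort: [0, 2, 3, 5, 4, 6, 1, 7]
Position of 1: index 6; position of 7: index 7
New edge 1->7: forward
Forward edge: respects the existing order. Still a DAG, same toposort still valid.
Still a DAG? yes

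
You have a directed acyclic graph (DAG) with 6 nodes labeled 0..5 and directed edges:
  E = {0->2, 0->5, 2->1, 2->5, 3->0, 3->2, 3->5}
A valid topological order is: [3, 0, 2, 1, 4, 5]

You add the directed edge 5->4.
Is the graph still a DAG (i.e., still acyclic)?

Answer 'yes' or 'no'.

Answer: yes

Derivation:
Given toposort: [3, 0, 2, 1, 4, 5]
Position of 5: index 5; position of 4: index 4
New edge 5->4: backward (u after v in old order)
Backward edge: old toposort is now invalid. Check if this creates a cycle.
Does 4 already reach 5? Reachable from 4: [4]. NO -> still a DAG (reorder needed).
Still a DAG? yes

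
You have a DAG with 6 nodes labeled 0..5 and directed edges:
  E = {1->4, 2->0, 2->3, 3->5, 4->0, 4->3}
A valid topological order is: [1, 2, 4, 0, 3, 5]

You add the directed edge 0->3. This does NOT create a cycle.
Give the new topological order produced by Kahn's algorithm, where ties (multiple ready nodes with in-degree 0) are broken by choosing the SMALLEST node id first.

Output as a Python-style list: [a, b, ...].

Answer: [1, 2, 4, 0, 3, 5]

Derivation:
Old toposort: [1, 2, 4, 0, 3, 5]
Added edge: 0->3
Position of 0 (3) < position of 3 (4). Old order still valid.
Run Kahn's algorithm (break ties by smallest node id):
  initial in-degrees: [2, 0, 0, 3, 1, 1]
  ready (indeg=0): [1, 2]
  pop 1: indeg[4]->0 | ready=[2, 4] | order so far=[1]
  pop 2: indeg[0]->1; indeg[3]->2 | ready=[4] | order so far=[1, 2]
  pop 4: indeg[0]->0; indeg[3]->1 | ready=[0] | order so far=[1, 2, 4]
  pop 0: indeg[3]->0 | ready=[3] | order so far=[1, 2, 4, 0]
  pop 3: indeg[5]->0 | ready=[5] | order so far=[1, 2, 4, 0, 3]
  pop 5: no out-edges | ready=[] | order so far=[1, 2, 4, 0, 3, 5]
  Result: [1, 2, 4, 0, 3, 5]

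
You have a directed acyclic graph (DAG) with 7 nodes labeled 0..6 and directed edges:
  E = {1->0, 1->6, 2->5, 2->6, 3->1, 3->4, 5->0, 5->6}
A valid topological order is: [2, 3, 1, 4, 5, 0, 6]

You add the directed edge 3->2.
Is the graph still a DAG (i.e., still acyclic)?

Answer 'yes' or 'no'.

Given toposort: [2, 3, 1, 4, 5, 0, 6]
Position of 3: index 1; position of 2: index 0
New edge 3->2: backward (u after v in old order)
Backward edge: old toposort is now invalid. Check if this creates a cycle.
Does 2 already reach 3? Reachable from 2: [0, 2, 5, 6]. NO -> still a DAG (reorder needed).
Still a DAG? yes

Answer: yes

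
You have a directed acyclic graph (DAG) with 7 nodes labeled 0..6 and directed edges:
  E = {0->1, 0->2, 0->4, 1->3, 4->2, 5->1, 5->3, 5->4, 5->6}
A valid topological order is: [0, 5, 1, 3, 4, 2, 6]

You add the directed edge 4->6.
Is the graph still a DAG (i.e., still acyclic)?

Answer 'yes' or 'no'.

Given toposort: [0, 5, 1, 3, 4, 2, 6]
Position of 4: index 4; position of 6: index 6
New edge 4->6: forward
Forward edge: respects the existing order. Still a DAG, same toposort still valid.
Still a DAG? yes

Answer: yes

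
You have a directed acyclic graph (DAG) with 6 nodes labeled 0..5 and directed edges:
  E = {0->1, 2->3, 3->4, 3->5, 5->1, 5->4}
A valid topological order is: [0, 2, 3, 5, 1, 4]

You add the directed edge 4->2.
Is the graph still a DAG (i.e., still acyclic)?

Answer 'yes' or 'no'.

Given toposort: [0, 2, 3, 5, 1, 4]
Position of 4: index 5; position of 2: index 1
New edge 4->2: backward (u after v in old order)
Backward edge: old toposort is now invalid. Check if this creates a cycle.
Does 2 already reach 4? Reachable from 2: [1, 2, 3, 4, 5]. YES -> cycle!
Still a DAG? no

Answer: no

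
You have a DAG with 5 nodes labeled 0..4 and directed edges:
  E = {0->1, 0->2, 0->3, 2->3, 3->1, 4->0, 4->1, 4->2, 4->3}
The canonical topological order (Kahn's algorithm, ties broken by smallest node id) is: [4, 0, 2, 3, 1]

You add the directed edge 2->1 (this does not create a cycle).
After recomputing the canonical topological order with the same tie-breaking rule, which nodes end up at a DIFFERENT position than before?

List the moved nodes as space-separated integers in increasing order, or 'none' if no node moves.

Old toposort: [4, 0, 2, 3, 1]
Added edge 2->1
Recompute Kahn (smallest-id tiebreak):
  initial in-degrees: [1, 4, 2, 3, 0]
  ready (indeg=0): [4]
  pop 4: indeg[0]->0; indeg[1]->3; indeg[2]->1; indeg[3]->2 | ready=[0] | order so far=[4]
  pop 0: indeg[1]->2; indeg[2]->0; indeg[3]->1 | ready=[2] | order so far=[4, 0]
  pop 2: indeg[1]->1; indeg[3]->0 | ready=[3] | order so far=[4, 0, 2]
  pop 3: indeg[1]->0 | ready=[1] | order so far=[4, 0, 2, 3]
  pop 1: no out-edges | ready=[] | order so far=[4, 0, 2, 3, 1]
New canonical toposort: [4, 0, 2, 3, 1]
Compare positions:
  Node 0: index 1 -> 1 (same)
  Node 1: index 4 -> 4 (same)
  Node 2: index 2 -> 2 (same)
  Node 3: index 3 -> 3 (same)
  Node 4: index 0 -> 0 (same)
Nodes that changed position: none

Answer: none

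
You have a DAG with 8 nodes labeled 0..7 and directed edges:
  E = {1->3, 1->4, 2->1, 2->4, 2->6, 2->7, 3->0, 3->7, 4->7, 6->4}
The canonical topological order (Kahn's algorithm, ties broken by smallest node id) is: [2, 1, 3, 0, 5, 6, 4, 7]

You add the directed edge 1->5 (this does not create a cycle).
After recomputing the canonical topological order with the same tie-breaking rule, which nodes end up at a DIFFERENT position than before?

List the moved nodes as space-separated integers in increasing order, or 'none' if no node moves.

Answer: none

Derivation:
Old toposort: [2, 1, 3, 0, 5, 6, 4, 7]
Added edge 1->5
Recompute Kahn (smallest-id tiebreak):
  initial in-degrees: [1, 1, 0, 1, 3, 1, 1, 3]
  ready (indeg=0): [2]
  pop 2: indeg[1]->0; indeg[4]->2; indeg[6]->0; indeg[7]->2 | ready=[1, 6] | order so far=[2]
  pop 1: indeg[3]->0; indeg[4]->1; indeg[5]->0 | ready=[3, 5, 6] | order so far=[2, 1]
  pop 3: indeg[0]->0; indeg[7]->1 | ready=[0, 5, 6] | order so far=[2, 1, 3]
  pop 0: no out-edges | ready=[5, 6] | order so far=[2, 1, 3, 0]
  pop 5: no out-edges | ready=[6] | order so far=[2, 1, 3, 0, 5]
  pop 6: indeg[4]->0 | ready=[4] | order so far=[2, 1, 3, 0, 5, 6]
  pop 4: indeg[7]->0 | ready=[7] | order so far=[2, 1, 3, 0, 5, 6, 4]
  pop 7: no out-edges | ready=[] | order so far=[2, 1, 3, 0, 5, 6, 4, 7]
New canonical toposort: [2, 1, 3, 0, 5, 6, 4, 7]
Compare positions:
  Node 0: index 3 -> 3 (same)
  Node 1: index 1 -> 1 (same)
  Node 2: index 0 -> 0 (same)
  Node 3: index 2 -> 2 (same)
  Node 4: index 6 -> 6 (same)
  Node 5: index 4 -> 4 (same)
  Node 6: index 5 -> 5 (same)
  Node 7: index 7 -> 7 (same)
Nodes that changed position: none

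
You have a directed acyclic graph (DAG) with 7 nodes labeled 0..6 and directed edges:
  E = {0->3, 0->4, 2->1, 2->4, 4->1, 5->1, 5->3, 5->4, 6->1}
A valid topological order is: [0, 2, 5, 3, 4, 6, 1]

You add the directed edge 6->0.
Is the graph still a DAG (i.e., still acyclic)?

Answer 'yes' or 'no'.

Answer: yes

Derivation:
Given toposort: [0, 2, 5, 3, 4, 6, 1]
Position of 6: index 5; position of 0: index 0
New edge 6->0: backward (u after v in old order)
Backward edge: old toposort is now invalid. Check if this creates a cycle.
Does 0 already reach 6? Reachable from 0: [0, 1, 3, 4]. NO -> still a DAG (reorder needed).
Still a DAG? yes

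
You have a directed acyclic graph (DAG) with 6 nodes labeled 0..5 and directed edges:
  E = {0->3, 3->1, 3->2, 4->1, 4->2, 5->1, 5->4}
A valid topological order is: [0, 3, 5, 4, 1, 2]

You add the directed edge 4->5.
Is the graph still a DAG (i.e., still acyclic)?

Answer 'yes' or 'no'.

Given toposort: [0, 3, 5, 4, 1, 2]
Position of 4: index 3; position of 5: index 2
New edge 4->5: backward (u after v in old order)
Backward edge: old toposort is now invalid. Check if this creates a cycle.
Does 5 already reach 4? Reachable from 5: [1, 2, 4, 5]. YES -> cycle!
Still a DAG? no

Answer: no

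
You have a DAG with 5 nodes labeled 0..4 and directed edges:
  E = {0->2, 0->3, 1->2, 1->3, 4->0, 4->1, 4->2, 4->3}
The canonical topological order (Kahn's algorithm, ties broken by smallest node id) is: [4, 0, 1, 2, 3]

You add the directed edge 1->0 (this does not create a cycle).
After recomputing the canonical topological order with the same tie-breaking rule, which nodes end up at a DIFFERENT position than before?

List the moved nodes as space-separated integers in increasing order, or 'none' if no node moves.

Answer: 0 1

Derivation:
Old toposort: [4, 0, 1, 2, 3]
Added edge 1->0
Recompute Kahn (smallest-id tiebreak):
  initial in-degrees: [2, 1, 3, 3, 0]
  ready (indeg=0): [4]
  pop 4: indeg[0]->1; indeg[1]->0; indeg[2]->2; indeg[3]->2 | ready=[1] | order so far=[4]
  pop 1: indeg[0]->0; indeg[2]->1; indeg[3]->1 | ready=[0] | order so far=[4, 1]
  pop 0: indeg[2]->0; indeg[3]->0 | ready=[2, 3] | order so far=[4, 1, 0]
  pop 2: no out-edges | ready=[3] | order so far=[4, 1, 0, 2]
  pop 3: no out-edges | ready=[] | order so far=[4, 1, 0, 2, 3]
New canonical toposort: [4, 1, 0, 2, 3]
Compare positions:
  Node 0: index 1 -> 2 (moved)
  Node 1: index 2 -> 1 (moved)
  Node 2: index 3 -> 3 (same)
  Node 3: index 4 -> 4 (same)
  Node 4: index 0 -> 0 (same)
Nodes that changed position: 0 1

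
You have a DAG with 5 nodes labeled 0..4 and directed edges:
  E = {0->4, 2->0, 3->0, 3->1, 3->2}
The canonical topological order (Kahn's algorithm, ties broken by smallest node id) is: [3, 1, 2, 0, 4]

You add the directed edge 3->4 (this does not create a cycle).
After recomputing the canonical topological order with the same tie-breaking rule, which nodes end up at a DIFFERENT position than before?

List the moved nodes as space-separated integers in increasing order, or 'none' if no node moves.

Old toposort: [3, 1, 2, 0, 4]
Added edge 3->4
Recompute Kahn (smallest-id tiebreak):
  initial in-degrees: [2, 1, 1, 0, 2]
  ready (indeg=0): [3]
  pop 3: indeg[0]->1; indeg[1]->0; indeg[2]->0; indeg[4]->1 | ready=[1, 2] | order so far=[3]
  pop 1: no out-edges | ready=[2] | order so far=[3, 1]
  pop 2: indeg[0]->0 | ready=[0] | order so far=[3, 1, 2]
  pop 0: indeg[4]->0 | ready=[4] | order so far=[3, 1, 2, 0]
  pop 4: no out-edges | ready=[] | order so far=[3, 1, 2, 0, 4]
New canonical toposort: [3, 1, 2, 0, 4]
Compare positions:
  Node 0: index 3 -> 3 (same)
  Node 1: index 1 -> 1 (same)
  Node 2: index 2 -> 2 (same)
  Node 3: index 0 -> 0 (same)
  Node 4: index 4 -> 4 (same)
Nodes that changed position: none

Answer: none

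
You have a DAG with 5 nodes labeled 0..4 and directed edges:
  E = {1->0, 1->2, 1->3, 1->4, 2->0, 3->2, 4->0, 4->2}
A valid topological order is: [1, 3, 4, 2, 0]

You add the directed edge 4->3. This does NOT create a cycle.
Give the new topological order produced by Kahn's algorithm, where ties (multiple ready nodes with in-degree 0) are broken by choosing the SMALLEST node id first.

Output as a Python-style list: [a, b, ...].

Old toposort: [1, 3, 4, 2, 0]
Added edge: 4->3
Position of 4 (2) > position of 3 (1). Must reorder: 4 must now come before 3.
Run Kahn's algorithm (break ties by smallest node id):
  initial in-degrees: [3, 0, 3, 2, 1]
  ready (indeg=0): [1]
  pop 1: indeg[0]->2; indeg[2]->2; indeg[3]->1; indeg[4]->0 | ready=[4] | order so far=[1]
  pop 4: indeg[0]->1; indeg[2]->1; indeg[3]->0 | ready=[3] | order so far=[1, 4]
  pop 3: indeg[2]->0 | ready=[2] | order so far=[1, 4, 3]
  pop 2: indeg[0]->0 | ready=[0] | order so far=[1, 4, 3, 2]
  pop 0: no out-edges | ready=[] | order so far=[1, 4, 3, 2, 0]
  Result: [1, 4, 3, 2, 0]

Answer: [1, 4, 3, 2, 0]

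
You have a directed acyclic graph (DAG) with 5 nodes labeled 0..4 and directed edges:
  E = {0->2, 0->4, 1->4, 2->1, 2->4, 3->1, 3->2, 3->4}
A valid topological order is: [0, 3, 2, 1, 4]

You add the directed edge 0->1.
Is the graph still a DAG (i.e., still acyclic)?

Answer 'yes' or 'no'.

Given toposort: [0, 3, 2, 1, 4]
Position of 0: index 0; position of 1: index 3
New edge 0->1: forward
Forward edge: respects the existing order. Still a DAG, same toposort still valid.
Still a DAG? yes

Answer: yes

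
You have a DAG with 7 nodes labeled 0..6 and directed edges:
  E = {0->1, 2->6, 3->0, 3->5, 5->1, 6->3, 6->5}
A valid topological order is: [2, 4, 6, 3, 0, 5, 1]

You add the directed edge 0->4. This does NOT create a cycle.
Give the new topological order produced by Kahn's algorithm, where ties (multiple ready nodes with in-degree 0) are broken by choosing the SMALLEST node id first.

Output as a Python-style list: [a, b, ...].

Old toposort: [2, 4, 6, 3, 0, 5, 1]
Added edge: 0->4
Position of 0 (4) > position of 4 (1). Must reorder: 0 must now come before 4.
Run Kahn's algorithm (break ties by smallest node id):
  initial in-degrees: [1, 2, 0, 1, 1, 2, 1]
  ready (indeg=0): [2]
  pop 2: indeg[6]->0 | ready=[6] | order so far=[2]
  pop 6: indeg[3]->0; indeg[5]->1 | ready=[3] | order so far=[2, 6]
  pop 3: indeg[0]->0; indeg[5]->0 | ready=[0, 5] | order so far=[2, 6, 3]
  pop 0: indeg[1]->1; indeg[4]->0 | ready=[4, 5] | order so far=[2, 6, 3, 0]
  pop 4: no out-edges | ready=[5] | order so far=[2, 6, 3, 0, 4]
  pop 5: indeg[1]->0 | ready=[1] | order so far=[2, 6, 3, 0, 4, 5]
  pop 1: no out-edges | ready=[] | order so far=[2, 6, 3, 0, 4, 5, 1]
  Result: [2, 6, 3, 0, 4, 5, 1]

Answer: [2, 6, 3, 0, 4, 5, 1]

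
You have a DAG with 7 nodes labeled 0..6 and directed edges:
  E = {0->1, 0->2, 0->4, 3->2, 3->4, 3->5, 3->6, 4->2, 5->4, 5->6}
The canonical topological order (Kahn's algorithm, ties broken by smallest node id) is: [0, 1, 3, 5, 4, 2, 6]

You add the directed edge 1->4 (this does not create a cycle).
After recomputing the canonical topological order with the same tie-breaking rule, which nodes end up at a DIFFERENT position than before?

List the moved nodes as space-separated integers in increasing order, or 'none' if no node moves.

Old toposort: [0, 1, 3, 5, 4, 2, 6]
Added edge 1->4
Recompute Kahn (smallest-id tiebreak):
  initial in-degrees: [0, 1, 3, 0, 4, 1, 2]
  ready (indeg=0): [0, 3]
  pop 0: indeg[1]->0; indeg[2]->2; indeg[4]->3 | ready=[1, 3] | order so far=[0]
  pop 1: indeg[4]->2 | ready=[3] | order so far=[0, 1]
  pop 3: indeg[2]->1; indeg[4]->1; indeg[5]->0; indeg[6]->1 | ready=[5] | order so far=[0, 1, 3]
  pop 5: indeg[4]->0; indeg[6]->0 | ready=[4, 6] | order so far=[0, 1, 3, 5]
  pop 4: indeg[2]->0 | ready=[2, 6] | order so far=[0, 1, 3, 5, 4]
  pop 2: no out-edges | ready=[6] | order so far=[0, 1, 3, 5, 4, 2]
  pop 6: no out-edges | ready=[] | order so far=[0, 1, 3, 5, 4, 2, 6]
New canonical toposort: [0, 1, 3, 5, 4, 2, 6]
Compare positions:
  Node 0: index 0 -> 0 (same)
  Node 1: index 1 -> 1 (same)
  Node 2: index 5 -> 5 (same)
  Node 3: index 2 -> 2 (same)
  Node 4: index 4 -> 4 (same)
  Node 5: index 3 -> 3 (same)
  Node 6: index 6 -> 6 (same)
Nodes that changed position: none

Answer: none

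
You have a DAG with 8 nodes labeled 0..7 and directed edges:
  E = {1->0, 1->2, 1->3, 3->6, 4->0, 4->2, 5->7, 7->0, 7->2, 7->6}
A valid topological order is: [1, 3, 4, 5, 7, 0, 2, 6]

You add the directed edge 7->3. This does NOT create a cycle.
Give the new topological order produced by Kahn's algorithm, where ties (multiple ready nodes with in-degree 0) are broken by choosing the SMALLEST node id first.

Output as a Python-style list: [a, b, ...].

Answer: [1, 4, 5, 7, 0, 2, 3, 6]

Derivation:
Old toposort: [1, 3, 4, 5, 7, 0, 2, 6]
Added edge: 7->3
Position of 7 (4) > position of 3 (1). Must reorder: 7 must now come before 3.
Run Kahn's algorithm (break ties by smallest node id):
  initial in-degrees: [3, 0, 3, 2, 0, 0, 2, 1]
  ready (indeg=0): [1, 4, 5]
  pop 1: indeg[0]->2; indeg[2]->2; indeg[3]->1 | ready=[4, 5] | order so far=[1]
  pop 4: indeg[0]->1; indeg[2]->1 | ready=[5] | order so far=[1, 4]
  pop 5: indeg[7]->0 | ready=[7] | order so far=[1, 4, 5]
  pop 7: indeg[0]->0; indeg[2]->0; indeg[3]->0; indeg[6]->1 | ready=[0, 2, 3] | order so far=[1, 4, 5, 7]
  pop 0: no out-edges | ready=[2, 3] | order so far=[1, 4, 5, 7, 0]
  pop 2: no out-edges | ready=[3] | order so far=[1, 4, 5, 7, 0, 2]
  pop 3: indeg[6]->0 | ready=[6] | order so far=[1, 4, 5, 7, 0, 2, 3]
  pop 6: no out-edges | ready=[] | order so far=[1, 4, 5, 7, 0, 2, 3, 6]
  Result: [1, 4, 5, 7, 0, 2, 3, 6]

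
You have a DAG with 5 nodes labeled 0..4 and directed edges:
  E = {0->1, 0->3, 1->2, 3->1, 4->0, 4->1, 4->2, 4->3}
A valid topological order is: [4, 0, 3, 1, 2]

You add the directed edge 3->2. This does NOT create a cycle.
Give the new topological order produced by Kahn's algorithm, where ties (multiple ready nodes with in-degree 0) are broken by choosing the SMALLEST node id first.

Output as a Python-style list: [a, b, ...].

Old toposort: [4, 0, 3, 1, 2]
Added edge: 3->2
Position of 3 (2) < position of 2 (4). Old order still valid.
Run Kahn's algorithm (break ties by smallest node id):
  initial in-degrees: [1, 3, 3, 2, 0]
  ready (indeg=0): [4]
  pop 4: indeg[0]->0; indeg[1]->2; indeg[2]->2; indeg[3]->1 | ready=[0] | order so far=[4]
  pop 0: indeg[1]->1; indeg[3]->0 | ready=[3] | order so far=[4, 0]
  pop 3: indeg[1]->0; indeg[2]->1 | ready=[1] | order so far=[4, 0, 3]
  pop 1: indeg[2]->0 | ready=[2] | order so far=[4, 0, 3, 1]
  pop 2: no out-edges | ready=[] | order so far=[4, 0, 3, 1, 2]
  Result: [4, 0, 3, 1, 2]

Answer: [4, 0, 3, 1, 2]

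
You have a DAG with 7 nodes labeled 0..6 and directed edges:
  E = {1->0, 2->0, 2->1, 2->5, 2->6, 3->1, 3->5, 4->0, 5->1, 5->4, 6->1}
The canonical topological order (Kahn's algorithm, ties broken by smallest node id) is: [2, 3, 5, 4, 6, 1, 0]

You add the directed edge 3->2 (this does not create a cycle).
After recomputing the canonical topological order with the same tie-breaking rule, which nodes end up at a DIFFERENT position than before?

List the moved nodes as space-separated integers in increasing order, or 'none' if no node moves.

Old toposort: [2, 3, 5, 4, 6, 1, 0]
Added edge 3->2
Recompute Kahn (smallest-id tiebreak):
  initial in-degrees: [3, 4, 1, 0, 1, 2, 1]
  ready (indeg=0): [3]
  pop 3: indeg[1]->3; indeg[2]->0; indeg[5]->1 | ready=[2] | order so far=[3]
  pop 2: indeg[0]->2; indeg[1]->2; indeg[5]->0; indeg[6]->0 | ready=[5, 6] | order so far=[3, 2]
  pop 5: indeg[1]->1; indeg[4]->0 | ready=[4, 6] | order so far=[3, 2, 5]
  pop 4: indeg[0]->1 | ready=[6] | order so far=[3, 2, 5, 4]
  pop 6: indeg[1]->0 | ready=[1] | order so far=[3, 2, 5, 4, 6]
  pop 1: indeg[0]->0 | ready=[0] | order so far=[3, 2, 5, 4, 6, 1]
  pop 0: no out-edges | ready=[] | order so far=[3, 2, 5, 4, 6, 1, 0]
New canonical toposort: [3, 2, 5, 4, 6, 1, 0]
Compare positions:
  Node 0: index 6 -> 6 (same)
  Node 1: index 5 -> 5 (same)
  Node 2: index 0 -> 1 (moved)
  Node 3: index 1 -> 0 (moved)
  Node 4: index 3 -> 3 (same)
  Node 5: index 2 -> 2 (same)
  Node 6: index 4 -> 4 (same)
Nodes that changed position: 2 3

Answer: 2 3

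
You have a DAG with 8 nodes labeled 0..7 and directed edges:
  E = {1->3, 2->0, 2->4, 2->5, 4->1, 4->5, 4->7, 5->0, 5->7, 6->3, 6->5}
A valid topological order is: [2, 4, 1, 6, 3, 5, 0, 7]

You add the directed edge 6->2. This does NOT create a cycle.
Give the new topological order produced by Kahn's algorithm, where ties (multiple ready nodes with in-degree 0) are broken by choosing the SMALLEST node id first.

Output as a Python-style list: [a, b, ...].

Old toposort: [2, 4, 1, 6, 3, 5, 0, 7]
Added edge: 6->2
Position of 6 (3) > position of 2 (0). Must reorder: 6 must now come before 2.
Run Kahn's algorithm (break ties by smallest node id):
  initial in-degrees: [2, 1, 1, 2, 1, 3, 0, 2]
  ready (indeg=0): [6]
  pop 6: indeg[2]->0; indeg[3]->1; indeg[5]->2 | ready=[2] | order so far=[6]
  pop 2: indeg[0]->1; indeg[4]->0; indeg[5]->1 | ready=[4] | order so far=[6, 2]
  pop 4: indeg[1]->0; indeg[5]->0; indeg[7]->1 | ready=[1, 5] | order so far=[6, 2, 4]
  pop 1: indeg[3]->0 | ready=[3, 5] | order so far=[6, 2, 4, 1]
  pop 3: no out-edges | ready=[5] | order so far=[6, 2, 4, 1, 3]
  pop 5: indeg[0]->0; indeg[7]->0 | ready=[0, 7] | order so far=[6, 2, 4, 1, 3, 5]
  pop 0: no out-edges | ready=[7] | order so far=[6, 2, 4, 1, 3, 5, 0]
  pop 7: no out-edges | ready=[] | order so far=[6, 2, 4, 1, 3, 5, 0, 7]
  Result: [6, 2, 4, 1, 3, 5, 0, 7]

Answer: [6, 2, 4, 1, 3, 5, 0, 7]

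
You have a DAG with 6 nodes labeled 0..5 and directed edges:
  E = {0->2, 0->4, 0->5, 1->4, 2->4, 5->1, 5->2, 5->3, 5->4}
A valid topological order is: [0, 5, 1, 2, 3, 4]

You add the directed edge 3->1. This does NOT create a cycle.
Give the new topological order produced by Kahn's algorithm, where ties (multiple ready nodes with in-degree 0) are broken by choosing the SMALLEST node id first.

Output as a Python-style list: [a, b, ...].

Answer: [0, 5, 2, 3, 1, 4]

Derivation:
Old toposort: [0, 5, 1, 2, 3, 4]
Added edge: 3->1
Position of 3 (4) > position of 1 (2). Must reorder: 3 must now come before 1.
Run Kahn's algorithm (break ties by smallest node id):
  initial in-degrees: [0, 2, 2, 1, 4, 1]
  ready (indeg=0): [0]
  pop 0: indeg[2]->1; indeg[4]->3; indeg[5]->0 | ready=[5] | order so far=[0]
  pop 5: indeg[1]->1; indeg[2]->0; indeg[3]->0; indeg[4]->2 | ready=[2, 3] | order so far=[0, 5]
  pop 2: indeg[4]->1 | ready=[3] | order so far=[0, 5, 2]
  pop 3: indeg[1]->0 | ready=[1] | order so far=[0, 5, 2, 3]
  pop 1: indeg[4]->0 | ready=[4] | order so far=[0, 5, 2, 3, 1]
  pop 4: no out-edges | ready=[] | order so far=[0, 5, 2, 3, 1, 4]
  Result: [0, 5, 2, 3, 1, 4]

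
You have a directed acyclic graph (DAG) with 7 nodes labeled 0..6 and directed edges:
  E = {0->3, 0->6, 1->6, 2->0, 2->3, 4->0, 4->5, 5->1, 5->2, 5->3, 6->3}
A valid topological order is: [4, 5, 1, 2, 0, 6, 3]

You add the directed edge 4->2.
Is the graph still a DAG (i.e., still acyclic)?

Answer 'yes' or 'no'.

Answer: yes

Derivation:
Given toposort: [4, 5, 1, 2, 0, 6, 3]
Position of 4: index 0; position of 2: index 3
New edge 4->2: forward
Forward edge: respects the existing order. Still a DAG, same toposort still valid.
Still a DAG? yes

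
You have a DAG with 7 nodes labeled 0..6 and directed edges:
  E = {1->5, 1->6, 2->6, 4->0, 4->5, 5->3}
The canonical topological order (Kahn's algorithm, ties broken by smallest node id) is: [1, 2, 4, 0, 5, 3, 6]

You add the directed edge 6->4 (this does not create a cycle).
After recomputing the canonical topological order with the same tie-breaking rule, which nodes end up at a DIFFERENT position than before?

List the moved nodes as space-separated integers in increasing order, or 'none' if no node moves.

Answer: 0 3 4 5 6

Derivation:
Old toposort: [1, 2, 4, 0, 5, 3, 6]
Added edge 6->4
Recompute Kahn (smallest-id tiebreak):
  initial in-degrees: [1, 0, 0, 1, 1, 2, 2]
  ready (indeg=0): [1, 2]
  pop 1: indeg[5]->1; indeg[6]->1 | ready=[2] | order so far=[1]
  pop 2: indeg[6]->0 | ready=[6] | order so far=[1, 2]
  pop 6: indeg[4]->0 | ready=[4] | order so far=[1, 2, 6]
  pop 4: indeg[0]->0; indeg[5]->0 | ready=[0, 5] | order so far=[1, 2, 6, 4]
  pop 0: no out-edges | ready=[5] | order so far=[1, 2, 6, 4, 0]
  pop 5: indeg[3]->0 | ready=[3] | order so far=[1, 2, 6, 4, 0, 5]
  pop 3: no out-edges | ready=[] | order so far=[1, 2, 6, 4, 0, 5, 3]
New canonical toposort: [1, 2, 6, 4, 0, 5, 3]
Compare positions:
  Node 0: index 3 -> 4 (moved)
  Node 1: index 0 -> 0 (same)
  Node 2: index 1 -> 1 (same)
  Node 3: index 5 -> 6 (moved)
  Node 4: index 2 -> 3 (moved)
  Node 5: index 4 -> 5 (moved)
  Node 6: index 6 -> 2 (moved)
Nodes that changed position: 0 3 4 5 6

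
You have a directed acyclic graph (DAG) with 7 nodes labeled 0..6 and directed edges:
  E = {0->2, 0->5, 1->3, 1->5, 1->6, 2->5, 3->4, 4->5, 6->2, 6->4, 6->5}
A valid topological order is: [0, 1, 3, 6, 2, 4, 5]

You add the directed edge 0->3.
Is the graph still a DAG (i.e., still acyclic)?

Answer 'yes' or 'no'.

Given toposort: [0, 1, 3, 6, 2, 4, 5]
Position of 0: index 0; position of 3: index 2
New edge 0->3: forward
Forward edge: respects the existing order. Still a DAG, same toposort still valid.
Still a DAG? yes

Answer: yes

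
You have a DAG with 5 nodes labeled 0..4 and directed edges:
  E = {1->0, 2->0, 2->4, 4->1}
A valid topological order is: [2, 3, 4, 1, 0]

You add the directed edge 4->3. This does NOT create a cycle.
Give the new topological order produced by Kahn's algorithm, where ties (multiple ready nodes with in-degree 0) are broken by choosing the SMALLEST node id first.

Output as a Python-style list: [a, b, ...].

Old toposort: [2, 3, 4, 1, 0]
Added edge: 4->3
Position of 4 (2) > position of 3 (1). Must reorder: 4 must now come before 3.
Run Kahn's algorithm (break ties by smallest node id):
  initial in-degrees: [2, 1, 0, 1, 1]
  ready (indeg=0): [2]
  pop 2: indeg[0]->1; indeg[4]->0 | ready=[4] | order so far=[2]
  pop 4: indeg[1]->0; indeg[3]->0 | ready=[1, 3] | order so far=[2, 4]
  pop 1: indeg[0]->0 | ready=[0, 3] | order so far=[2, 4, 1]
  pop 0: no out-edges | ready=[3] | order so far=[2, 4, 1, 0]
  pop 3: no out-edges | ready=[] | order so far=[2, 4, 1, 0, 3]
  Result: [2, 4, 1, 0, 3]

Answer: [2, 4, 1, 0, 3]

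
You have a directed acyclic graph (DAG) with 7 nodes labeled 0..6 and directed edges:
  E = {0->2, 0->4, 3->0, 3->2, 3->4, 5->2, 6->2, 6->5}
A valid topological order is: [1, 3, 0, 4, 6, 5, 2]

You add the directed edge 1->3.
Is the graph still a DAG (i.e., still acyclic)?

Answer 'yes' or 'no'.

Given toposort: [1, 3, 0, 4, 6, 5, 2]
Position of 1: index 0; position of 3: index 1
New edge 1->3: forward
Forward edge: respects the existing order. Still a DAG, same toposort still valid.
Still a DAG? yes

Answer: yes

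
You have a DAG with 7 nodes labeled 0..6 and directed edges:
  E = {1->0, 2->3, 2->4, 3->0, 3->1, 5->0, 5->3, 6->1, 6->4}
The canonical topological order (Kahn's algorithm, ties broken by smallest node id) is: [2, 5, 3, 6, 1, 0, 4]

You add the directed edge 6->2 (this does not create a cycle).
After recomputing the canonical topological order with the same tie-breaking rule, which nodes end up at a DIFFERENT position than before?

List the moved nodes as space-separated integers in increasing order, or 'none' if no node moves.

Old toposort: [2, 5, 3, 6, 1, 0, 4]
Added edge 6->2
Recompute Kahn (smallest-id tiebreak):
  initial in-degrees: [3, 2, 1, 2, 2, 0, 0]
  ready (indeg=0): [5, 6]
  pop 5: indeg[0]->2; indeg[3]->1 | ready=[6] | order so far=[5]
  pop 6: indeg[1]->1; indeg[2]->0; indeg[4]->1 | ready=[2] | order so far=[5, 6]
  pop 2: indeg[3]->0; indeg[4]->0 | ready=[3, 4] | order so far=[5, 6, 2]
  pop 3: indeg[0]->1; indeg[1]->0 | ready=[1, 4] | order so far=[5, 6, 2, 3]
  pop 1: indeg[0]->0 | ready=[0, 4] | order so far=[5, 6, 2, 3, 1]
  pop 0: no out-edges | ready=[4] | order so far=[5, 6, 2, 3, 1, 0]
  pop 4: no out-edges | ready=[] | order so far=[5, 6, 2, 3, 1, 0, 4]
New canonical toposort: [5, 6, 2, 3, 1, 0, 4]
Compare positions:
  Node 0: index 5 -> 5 (same)
  Node 1: index 4 -> 4 (same)
  Node 2: index 0 -> 2 (moved)
  Node 3: index 2 -> 3 (moved)
  Node 4: index 6 -> 6 (same)
  Node 5: index 1 -> 0 (moved)
  Node 6: index 3 -> 1 (moved)
Nodes that changed position: 2 3 5 6

Answer: 2 3 5 6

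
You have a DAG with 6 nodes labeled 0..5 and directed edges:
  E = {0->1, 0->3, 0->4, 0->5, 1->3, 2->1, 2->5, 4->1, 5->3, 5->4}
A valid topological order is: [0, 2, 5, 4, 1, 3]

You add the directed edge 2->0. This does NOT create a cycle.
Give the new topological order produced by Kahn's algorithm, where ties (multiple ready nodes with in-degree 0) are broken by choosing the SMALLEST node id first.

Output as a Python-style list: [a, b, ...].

Answer: [2, 0, 5, 4, 1, 3]

Derivation:
Old toposort: [0, 2, 5, 4, 1, 3]
Added edge: 2->0
Position of 2 (1) > position of 0 (0). Must reorder: 2 must now come before 0.
Run Kahn's algorithm (break ties by smallest node id):
  initial in-degrees: [1, 3, 0, 3, 2, 2]
  ready (indeg=0): [2]
  pop 2: indeg[0]->0; indeg[1]->2; indeg[5]->1 | ready=[0] | order so far=[2]
  pop 0: indeg[1]->1; indeg[3]->2; indeg[4]->1; indeg[5]->0 | ready=[5] | order so far=[2, 0]
  pop 5: indeg[3]->1; indeg[4]->0 | ready=[4] | order so far=[2, 0, 5]
  pop 4: indeg[1]->0 | ready=[1] | order so far=[2, 0, 5, 4]
  pop 1: indeg[3]->0 | ready=[3] | order so far=[2, 0, 5, 4, 1]
  pop 3: no out-edges | ready=[] | order so far=[2, 0, 5, 4, 1, 3]
  Result: [2, 0, 5, 4, 1, 3]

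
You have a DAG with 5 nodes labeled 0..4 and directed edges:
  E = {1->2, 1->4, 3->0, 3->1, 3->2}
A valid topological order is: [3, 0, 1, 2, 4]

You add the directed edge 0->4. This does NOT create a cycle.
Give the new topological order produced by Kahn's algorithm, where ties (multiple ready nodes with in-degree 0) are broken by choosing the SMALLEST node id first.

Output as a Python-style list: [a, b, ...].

Old toposort: [3, 0, 1, 2, 4]
Added edge: 0->4
Position of 0 (1) < position of 4 (4). Old order still valid.
Run Kahn's algorithm (break ties by smallest node id):
  initial in-degrees: [1, 1, 2, 0, 2]
  ready (indeg=0): [3]
  pop 3: indeg[0]->0; indeg[1]->0; indeg[2]->1 | ready=[0, 1] | order so far=[3]
  pop 0: indeg[4]->1 | ready=[1] | order so far=[3, 0]
  pop 1: indeg[2]->0; indeg[4]->0 | ready=[2, 4] | order so far=[3, 0, 1]
  pop 2: no out-edges | ready=[4] | order so far=[3, 0, 1, 2]
  pop 4: no out-edges | ready=[] | order so far=[3, 0, 1, 2, 4]
  Result: [3, 0, 1, 2, 4]

Answer: [3, 0, 1, 2, 4]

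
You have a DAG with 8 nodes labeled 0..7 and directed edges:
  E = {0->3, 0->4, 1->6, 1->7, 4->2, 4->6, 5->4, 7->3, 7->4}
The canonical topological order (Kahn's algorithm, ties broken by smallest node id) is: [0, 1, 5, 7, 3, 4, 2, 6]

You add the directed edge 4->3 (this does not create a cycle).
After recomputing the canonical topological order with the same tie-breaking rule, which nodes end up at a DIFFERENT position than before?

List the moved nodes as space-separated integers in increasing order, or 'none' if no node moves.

Answer: 2 3 4

Derivation:
Old toposort: [0, 1, 5, 7, 3, 4, 2, 6]
Added edge 4->3
Recompute Kahn (smallest-id tiebreak):
  initial in-degrees: [0, 0, 1, 3, 3, 0, 2, 1]
  ready (indeg=0): [0, 1, 5]
  pop 0: indeg[3]->2; indeg[4]->2 | ready=[1, 5] | order so far=[0]
  pop 1: indeg[6]->1; indeg[7]->0 | ready=[5, 7] | order so far=[0, 1]
  pop 5: indeg[4]->1 | ready=[7] | order so far=[0, 1, 5]
  pop 7: indeg[3]->1; indeg[4]->0 | ready=[4] | order so far=[0, 1, 5, 7]
  pop 4: indeg[2]->0; indeg[3]->0; indeg[6]->0 | ready=[2, 3, 6] | order so far=[0, 1, 5, 7, 4]
  pop 2: no out-edges | ready=[3, 6] | order so far=[0, 1, 5, 7, 4, 2]
  pop 3: no out-edges | ready=[6] | order so far=[0, 1, 5, 7, 4, 2, 3]
  pop 6: no out-edges | ready=[] | order so far=[0, 1, 5, 7, 4, 2, 3, 6]
New canonical toposort: [0, 1, 5, 7, 4, 2, 3, 6]
Compare positions:
  Node 0: index 0 -> 0 (same)
  Node 1: index 1 -> 1 (same)
  Node 2: index 6 -> 5 (moved)
  Node 3: index 4 -> 6 (moved)
  Node 4: index 5 -> 4 (moved)
  Node 5: index 2 -> 2 (same)
  Node 6: index 7 -> 7 (same)
  Node 7: index 3 -> 3 (same)
Nodes that changed position: 2 3 4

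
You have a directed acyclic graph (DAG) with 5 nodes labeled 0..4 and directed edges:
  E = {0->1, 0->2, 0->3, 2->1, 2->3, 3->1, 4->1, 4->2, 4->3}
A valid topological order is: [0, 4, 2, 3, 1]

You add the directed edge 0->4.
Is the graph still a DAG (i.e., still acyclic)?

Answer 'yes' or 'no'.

Given toposort: [0, 4, 2, 3, 1]
Position of 0: index 0; position of 4: index 1
New edge 0->4: forward
Forward edge: respects the existing order. Still a DAG, same toposort still valid.
Still a DAG? yes

Answer: yes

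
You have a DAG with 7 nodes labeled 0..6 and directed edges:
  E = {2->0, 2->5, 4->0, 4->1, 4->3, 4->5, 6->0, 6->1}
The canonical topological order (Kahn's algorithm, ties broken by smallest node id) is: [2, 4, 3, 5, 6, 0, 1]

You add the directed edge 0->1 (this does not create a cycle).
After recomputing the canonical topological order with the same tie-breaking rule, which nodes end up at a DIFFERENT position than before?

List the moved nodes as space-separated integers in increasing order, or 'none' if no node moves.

Answer: none

Derivation:
Old toposort: [2, 4, 3, 5, 6, 0, 1]
Added edge 0->1
Recompute Kahn (smallest-id tiebreak):
  initial in-degrees: [3, 3, 0, 1, 0, 2, 0]
  ready (indeg=0): [2, 4, 6]
  pop 2: indeg[0]->2; indeg[5]->1 | ready=[4, 6] | order so far=[2]
  pop 4: indeg[0]->1; indeg[1]->2; indeg[3]->0; indeg[5]->0 | ready=[3, 5, 6] | order so far=[2, 4]
  pop 3: no out-edges | ready=[5, 6] | order so far=[2, 4, 3]
  pop 5: no out-edges | ready=[6] | order so far=[2, 4, 3, 5]
  pop 6: indeg[0]->0; indeg[1]->1 | ready=[0] | order so far=[2, 4, 3, 5, 6]
  pop 0: indeg[1]->0 | ready=[1] | order so far=[2, 4, 3, 5, 6, 0]
  pop 1: no out-edges | ready=[] | order so far=[2, 4, 3, 5, 6, 0, 1]
New canonical toposort: [2, 4, 3, 5, 6, 0, 1]
Compare positions:
  Node 0: index 5 -> 5 (same)
  Node 1: index 6 -> 6 (same)
  Node 2: index 0 -> 0 (same)
  Node 3: index 2 -> 2 (same)
  Node 4: index 1 -> 1 (same)
  Node 5: index 3 -> 3 (same)
  Node 6: index 4 -> 4 (same)
Nodes that changed position: none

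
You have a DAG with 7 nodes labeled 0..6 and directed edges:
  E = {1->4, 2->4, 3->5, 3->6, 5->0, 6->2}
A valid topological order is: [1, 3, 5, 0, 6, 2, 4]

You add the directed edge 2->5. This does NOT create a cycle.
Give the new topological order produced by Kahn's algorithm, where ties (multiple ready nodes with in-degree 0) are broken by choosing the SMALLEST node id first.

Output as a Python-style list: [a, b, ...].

Old toposort: [1, 3, 5, 0, 6, 2, 4]
Added edge: 2->5
Position of 2 (5) > position of 5 (2). Must reorder: 2 must now come before 5.
Run Kahn's algorithm (break ties by smallest node id):
  initial in-degrees: [1, 0, 1, 0, 2, 2, 1]
  ready (indeg=0): [1, 3]
  pop 1: indeg[4]->1 | ready=[3] | order so far=[1]
  pop 3: indeg[5]->1; indeg[6]->0 | ready=[6] | order so far=[1, 3]
  pop 6: indeg[2]->0 | ready=[2] | order so far=[1, 3, 6]
  pop 2: indeg[4]->0; indeg[5]->0 | ready=[4, 5] | order so far=[1, 3, 6, 2]
  pop 4: no out-edges | ready=[5] | order so far=[1, 3, 6, 2, 4]
  pop 5: indeg[0]->0 | ready=[0] | order so far=[1, 3, 6, 2, 4, 5]
  pop 0: no out-edges | ready=[] | order so far=[1, 3, 6, 2, 4, 5, 0]
  Result: [1, 3, 6, 2, 4, 5, 0]

Answer: [1, 3, 6, 2, 4, 5, 0]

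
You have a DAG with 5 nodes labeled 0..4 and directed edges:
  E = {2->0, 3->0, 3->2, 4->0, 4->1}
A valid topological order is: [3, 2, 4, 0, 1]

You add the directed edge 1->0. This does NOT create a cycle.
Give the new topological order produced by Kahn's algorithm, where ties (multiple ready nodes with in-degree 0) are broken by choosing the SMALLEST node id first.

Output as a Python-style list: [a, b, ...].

Answer: [3, 2, 4, 1, 0]

Derivation:
Old toposort: [3, 2, 4, 0, 1]
Added edge: 1->0
Position of 1 (4) > position of 0 (3). Must reorder: 1 must now come before 0.
Run Kahn's algorithm (break ties by smallest node id):
  initial in-degrees: [4, 1, 1, 0, 0]
  ready (indeg=0): [3, 4]
  pop 3: indeg[0]->3; indeg[2]->0 | ready=[2, 4] | order so far=[3]
  pop 2: indeg[0]->2 | ready=[4] | order so far=[3, 2]
  pop 4: indeg[0]->1; indeg[1]->0 | ready=[1] | order so far=[3, 2, 4]
  pop 1: indeg[0]->0 | ready=[0] | order so far=[3, 2, 4, 1]
  pop 0: no out-edges | ready=[] | order so far=[3, 2, 4, 1, 0]
  Result: [3, 2, 4, 1, 0]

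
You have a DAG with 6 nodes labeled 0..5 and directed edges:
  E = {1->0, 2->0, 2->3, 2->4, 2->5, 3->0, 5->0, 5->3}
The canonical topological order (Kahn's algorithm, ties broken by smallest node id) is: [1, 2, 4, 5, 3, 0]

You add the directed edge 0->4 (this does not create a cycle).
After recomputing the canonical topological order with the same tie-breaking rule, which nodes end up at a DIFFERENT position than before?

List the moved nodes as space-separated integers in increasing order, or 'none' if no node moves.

Old toposort: [1, 2, 4, 5, 3, 0]
Added edge 0->4
Recompute Kahn (smallest-id tiebreak):
  initial in-degrees: [4, 0, 0, 2, 2, 1]
  ready (indeg=0): [1, 2]
  pop 1: indeg[0]->3 | ready=[2] | order so far=[1]
  pop 2: indeg[0]->2; indeg[3]->1; indeg[4]->1; indeg[5]->0 | ready=[5] | order so far=[1, 2]
  pop 5: indeg[0]->1; indeg[3]->0 | ready=[3] | order so far=[1, 2, 5]
  pop 3: indeg[0]->0 | ready=[0] | order so far=[1, 2, 5, 3]
  pop 0: indeg[4]->0 | ready=[4] | order so far=[1, 2, 5, 3, 0]
  pop 4: no out-edges | ready=[] | order so far=[1, 2, 5, 3, 0, 4]
New canonical toposort: [1, 2, 5, 3, 0, 4]
Compare positions:
  Node 0: index 5 -> 4 (moved)
  Node 1: index 0 -> 0 (same)
  Node 2: index 1 -> 1 (same)
  Node 3: index 4 -> 3 (moved)
  Node 4: index 2 -> 5 (moved)
  Node 5: index 3 -> 2 (moved)
Nodes that changed position: 0 3 4 5

Answer: 0 3 4 5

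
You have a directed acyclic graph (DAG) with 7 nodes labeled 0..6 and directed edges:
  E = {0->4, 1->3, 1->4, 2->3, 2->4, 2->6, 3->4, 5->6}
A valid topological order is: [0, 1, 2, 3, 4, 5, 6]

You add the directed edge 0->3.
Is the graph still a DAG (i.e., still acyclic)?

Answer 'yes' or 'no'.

Answer: yes

Derivation:
Given toposort: [0, 1, 2, 3, 4, 5, 6]
Position of 0: index 0; position of 3: index 3
New edge 0->3: forward
Forward edge: respects the existing order. Still a DAG, same toposort still valid.
Still a DAG? yes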